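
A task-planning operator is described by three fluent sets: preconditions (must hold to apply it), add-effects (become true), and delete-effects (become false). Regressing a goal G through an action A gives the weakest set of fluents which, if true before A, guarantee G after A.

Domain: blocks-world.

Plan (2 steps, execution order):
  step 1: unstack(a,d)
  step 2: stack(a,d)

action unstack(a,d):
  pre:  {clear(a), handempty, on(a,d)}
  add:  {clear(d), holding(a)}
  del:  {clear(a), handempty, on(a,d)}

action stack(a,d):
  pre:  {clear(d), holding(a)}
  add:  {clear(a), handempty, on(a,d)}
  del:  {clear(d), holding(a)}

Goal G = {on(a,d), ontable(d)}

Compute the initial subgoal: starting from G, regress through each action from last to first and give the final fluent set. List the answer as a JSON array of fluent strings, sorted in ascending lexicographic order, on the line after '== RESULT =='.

Regress step by step:
  through step 2 (stack(a,d)): drop {on(a,d)}, keep {ontable(d)}, require {clear(d), holding(a)}
    → {clear(d), holding(a), ontable(d)}
  through step 1 (unstack(a,d)): drop {clear(d), holding(a)}, keep {ontable(d)}, require {clear(a), handempty, on(a,d)}
    → {clear(a), handempty, on(a,d), ontable(d)}

== RESULT ==
["clear(a)", "handempty", "on(a,d)", "ontable(d)"]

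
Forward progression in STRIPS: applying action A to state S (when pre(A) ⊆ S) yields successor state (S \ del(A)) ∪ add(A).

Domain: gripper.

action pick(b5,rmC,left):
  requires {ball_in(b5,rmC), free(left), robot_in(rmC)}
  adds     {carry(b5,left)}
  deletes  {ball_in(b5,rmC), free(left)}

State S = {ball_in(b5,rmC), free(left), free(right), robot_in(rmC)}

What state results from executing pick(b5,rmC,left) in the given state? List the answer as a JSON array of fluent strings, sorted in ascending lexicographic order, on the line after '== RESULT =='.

Progress:
  pre ⊆ S: {ball_in(b5,rmC), free(left), robot_in(rmC)} ⊆ S  — applicable
  S \ del = {free(right), robot_in(rmC)}
  ∪ add   = {carry(b5,left), free(right), robot_in(rmC)}

== RESULT ==
["carry(b5,left)", "free(right)", "robot_in(rmC)"]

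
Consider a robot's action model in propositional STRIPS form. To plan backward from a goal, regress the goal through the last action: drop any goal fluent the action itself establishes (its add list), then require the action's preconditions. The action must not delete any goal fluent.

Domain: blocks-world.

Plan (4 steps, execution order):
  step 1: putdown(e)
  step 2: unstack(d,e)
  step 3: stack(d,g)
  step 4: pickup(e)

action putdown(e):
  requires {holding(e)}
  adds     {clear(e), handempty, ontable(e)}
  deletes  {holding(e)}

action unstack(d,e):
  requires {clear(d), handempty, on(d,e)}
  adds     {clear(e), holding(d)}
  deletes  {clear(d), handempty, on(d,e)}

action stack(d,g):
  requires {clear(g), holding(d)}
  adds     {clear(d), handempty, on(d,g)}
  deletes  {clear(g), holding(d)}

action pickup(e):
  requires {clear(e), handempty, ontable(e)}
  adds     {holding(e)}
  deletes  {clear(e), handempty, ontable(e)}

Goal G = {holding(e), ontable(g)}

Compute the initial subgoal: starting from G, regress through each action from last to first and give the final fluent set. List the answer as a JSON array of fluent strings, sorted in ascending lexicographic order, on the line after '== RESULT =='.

Regress step by step:
  through step 4 (pickup(e)): drop {holding(e)}, keep {ontable(g)}, require {clear(e), handempty, ontable(e)}
    → {clear(e), handempty, ontable(e), ontable(g)}
  through step 3 (stack(d,g)): drop {handempty}, keep {clear(e), ontable(e), ontable(g)}, require {clear(g), holding(d)}
    → {clear(e), clear(g), holding(d), ontable(e), ontable(g)}
  through step 2 (unstack(d,e)): drop {clear(e), holding(d)}, keep {clear(g), ontable(e), ontable(g)}, require {clear(d), handempty, on(d,e)}
    → {clear(d), clear(g), handempty, on(d,e), ontable(e), ontable(g)}
  through step 1 (putdown(e)): drop {handempty, ontable(e)}, keep {clear(d), clear(g), on(d,e), ontable(g)}, require {holding(e)}
    → {clear(d), clear(g), holding(e), on(d,e), ontable(g)}

== RESULT ==
["clear(d)", "clear(g)", "holding(e)", "on(d,e)", "ontable(g)"]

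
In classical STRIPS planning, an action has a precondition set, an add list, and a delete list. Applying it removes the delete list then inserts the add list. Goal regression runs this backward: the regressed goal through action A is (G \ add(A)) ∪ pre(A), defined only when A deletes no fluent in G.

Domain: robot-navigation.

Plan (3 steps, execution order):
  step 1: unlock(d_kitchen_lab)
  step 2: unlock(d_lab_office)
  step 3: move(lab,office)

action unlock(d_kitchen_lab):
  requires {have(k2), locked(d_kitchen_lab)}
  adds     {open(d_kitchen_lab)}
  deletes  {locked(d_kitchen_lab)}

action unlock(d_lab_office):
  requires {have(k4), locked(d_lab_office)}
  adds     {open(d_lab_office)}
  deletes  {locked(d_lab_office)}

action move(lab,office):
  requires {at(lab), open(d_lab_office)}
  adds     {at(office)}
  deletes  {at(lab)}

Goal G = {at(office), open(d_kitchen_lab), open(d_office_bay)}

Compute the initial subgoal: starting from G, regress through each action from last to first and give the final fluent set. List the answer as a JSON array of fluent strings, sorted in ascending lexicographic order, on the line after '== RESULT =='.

Work backward from the goal:
  through step 3 (move(lab,office)): drop {at(office)}, keep {open(d_kitchen_lab), open(d_office_bay)}, require {at(lab), open(d_lab_office)}
    → {at(lab), open(d_kitchen_lab), open(d_lab_office), open(d_office_bay)}
  through step 2 (unlock(d_lab_office)): drop {open(d_lab_office)}, keep {at(lab), open(d_kitchen_lab), open(d_office_bay)}, require {have(k4), locked(d_lab_office)}
    → {at(lab), have(k4), locked(d_lab_office), open(d_kitchen_lab), open(d_office_bay)}
  through step 1 (unlock(d_kitchen_lab)): drop {open(d_kitchen_lab)}, keep {at(lab), have(k4), locked(d_lab_office), open(d_office_bay)}, require {have(k2), locked(d_kitchen_lab)}
    → {at(lab), have(k2), have(k4), locked(d_kitchen_lab), locked(d_lab_office), open(d_office_bay)}

== RESULT ==
["at(lab)", "have(k2)", "have(k4)", "locked(d_kitchen_lab)", "locked(d_lab_office)", "open(d_office_bay)"]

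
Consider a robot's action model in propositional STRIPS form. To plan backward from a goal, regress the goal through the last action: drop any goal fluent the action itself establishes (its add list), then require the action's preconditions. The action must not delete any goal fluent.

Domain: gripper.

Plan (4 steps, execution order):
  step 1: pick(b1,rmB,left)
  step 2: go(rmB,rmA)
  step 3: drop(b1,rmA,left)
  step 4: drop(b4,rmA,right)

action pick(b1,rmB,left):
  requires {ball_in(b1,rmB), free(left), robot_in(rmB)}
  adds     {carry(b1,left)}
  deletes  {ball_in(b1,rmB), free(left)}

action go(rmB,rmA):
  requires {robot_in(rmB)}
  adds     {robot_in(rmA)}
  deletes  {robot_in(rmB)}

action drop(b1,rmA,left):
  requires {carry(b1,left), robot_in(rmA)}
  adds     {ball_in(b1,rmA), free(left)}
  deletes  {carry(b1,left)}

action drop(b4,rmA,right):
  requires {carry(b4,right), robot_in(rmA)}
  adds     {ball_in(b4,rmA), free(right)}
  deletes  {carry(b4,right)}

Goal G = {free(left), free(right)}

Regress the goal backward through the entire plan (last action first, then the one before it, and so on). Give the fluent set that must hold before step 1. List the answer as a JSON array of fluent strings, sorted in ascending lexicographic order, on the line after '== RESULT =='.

Regress step by step:
  through step 4 (drop(b4,rmA,right)): drop {free(right)}, keep {free(left)}, require {carry(b4,right), robot_in(rmA)}
    → {carry(b4,right), free(left), robot_in(rmA)}
  through step 3 (drop(b1,rmA,left)): drop {free(left)}, keep {carry(b4,right), robot_in(rmA)}, require {carry(b1,left), robot_in(rmA)}
    → {carry(b1,left), carry(b4,right), robot_in(rmA)}
  through step 2 (go(rmB,rmA)): drop {robot_in(rmA)}, keep {carry(b1,left), carry(b4,right)}, require {robot_in(rmB)}
    → {carry(b1,left), carry(b4,right), robot_in(rmB)}
  through step 1 (pick(b1,rmB,left)): drop {carry(b1,left)}, keep {carry(b4,right), robot_in(rmB)}, require {ball_in(b1,rmB), free(left), robot_in(rmB)}
    → {ball_in(b1,rmB), carry(b4,right), free(left), robot_in(rmB)}

== RESULT ==
["ball_in(b1,rmB)", "carry(b4,right)", "free(left)", "robot_in(rmB)"]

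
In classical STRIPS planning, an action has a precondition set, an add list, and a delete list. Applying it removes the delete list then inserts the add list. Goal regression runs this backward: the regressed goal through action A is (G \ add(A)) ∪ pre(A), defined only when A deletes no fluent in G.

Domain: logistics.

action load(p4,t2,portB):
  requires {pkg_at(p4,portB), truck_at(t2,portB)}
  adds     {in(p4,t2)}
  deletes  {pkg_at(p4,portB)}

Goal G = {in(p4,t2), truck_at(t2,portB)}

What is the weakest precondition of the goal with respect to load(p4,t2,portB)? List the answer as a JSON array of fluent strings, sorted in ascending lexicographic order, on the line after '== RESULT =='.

Compute (G \ add) ∪ pre:
  G ∩ del = {}  (empty — regression defined)
  G \ add = {in(p4,t2), truck_at(t2,portB)} \ {in(p4,t2)} = {truck_at(t2,portB)}
  ∪ pre   = {truck_at(t2,portB)} ∪ {pkg_at(p4,portB), truck_at(t2,portB)}
          = {pkg_at(p4,portB), truck_at(t2,portB)}

== RESULT ==
["pkg_at(p4,portB)", "truck_at(t2,portB)"]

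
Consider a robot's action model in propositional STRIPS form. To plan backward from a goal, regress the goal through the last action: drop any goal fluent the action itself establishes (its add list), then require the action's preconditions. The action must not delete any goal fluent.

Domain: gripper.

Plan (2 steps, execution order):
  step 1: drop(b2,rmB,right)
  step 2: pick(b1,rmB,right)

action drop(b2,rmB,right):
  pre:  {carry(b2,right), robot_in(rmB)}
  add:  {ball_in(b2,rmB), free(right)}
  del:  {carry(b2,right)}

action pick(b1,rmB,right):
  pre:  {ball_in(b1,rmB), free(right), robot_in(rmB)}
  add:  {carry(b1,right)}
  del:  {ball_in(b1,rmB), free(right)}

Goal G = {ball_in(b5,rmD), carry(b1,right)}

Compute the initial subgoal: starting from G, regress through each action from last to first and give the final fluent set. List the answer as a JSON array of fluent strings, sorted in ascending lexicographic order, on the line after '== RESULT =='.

Work backward from the goal:
  through step 2 (pick(b1,rmB,right)): drop {carry(b1,right)}, keep {ball_in(b5,rmD)}, require {ball_in(b1,rmB), free(right), robot_in(rmB)}
    → {ball_in(b1,rmB), ball_in(b5,rmD), free(right), robot_in(rmB)}
  through step 1 (drop(b2,rmB,right)): drop {free(right)}, keep {ball_in(b1,rmB), ball_in(b5,rmD), robot_in(rmB)}, require {carry(b2,right), robot_in(rmB)}
    → {ball_in(b1,rmB), ball_in(b5,rmD), carry(b2,right), robot_in(rmB)}

== RESULT ==
["ball_in(b1,rmB)", "ball_in(b5,rmD)", "carry(b2,right)", "robot_in(rmB)"]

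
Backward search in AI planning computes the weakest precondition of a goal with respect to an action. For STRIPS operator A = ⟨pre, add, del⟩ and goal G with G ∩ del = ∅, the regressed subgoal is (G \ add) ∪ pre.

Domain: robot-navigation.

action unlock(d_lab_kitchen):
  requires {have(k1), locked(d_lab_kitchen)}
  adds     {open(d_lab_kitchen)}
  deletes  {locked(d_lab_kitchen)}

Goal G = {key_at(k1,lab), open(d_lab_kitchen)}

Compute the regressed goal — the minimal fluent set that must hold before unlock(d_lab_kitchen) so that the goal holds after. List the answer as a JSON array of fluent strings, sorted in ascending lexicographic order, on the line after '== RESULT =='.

Regress:
  G ∩ del = {}  (empty — regression defined)
  G \ add = {key_at(k1,lab), open(d_lab_kitchen)} \ {open(d_lab_kitchen)} = {key_at(k1,lab)}
  ∪ pre   = {key_at(k1,lab)} ∪ {have(k1), locked(d_lab_kitchen)}
          = {have(k1), key_at(k1,lab), locked(d_lab_kitchen)}

== RESULT ==
["have(k1)", "key_at(k1,lab)", "locked(d_lab_kitchen)"]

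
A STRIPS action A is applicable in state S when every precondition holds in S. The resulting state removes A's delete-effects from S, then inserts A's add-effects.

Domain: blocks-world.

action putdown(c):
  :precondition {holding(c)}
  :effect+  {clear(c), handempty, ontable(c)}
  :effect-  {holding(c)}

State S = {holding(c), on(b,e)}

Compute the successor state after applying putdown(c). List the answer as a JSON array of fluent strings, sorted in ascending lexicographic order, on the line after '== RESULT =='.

Progress:
  pre ⊆ S: {holding(c)} ⊆ S  — applicable
  S \ del = {on(b,e)}
  ∪ add   = {clear(c), handempty, on(b,e), ontable(c)}

== RESULT ==
["clear(c)", "handempty", "on(b,e)", "ontable(c)"]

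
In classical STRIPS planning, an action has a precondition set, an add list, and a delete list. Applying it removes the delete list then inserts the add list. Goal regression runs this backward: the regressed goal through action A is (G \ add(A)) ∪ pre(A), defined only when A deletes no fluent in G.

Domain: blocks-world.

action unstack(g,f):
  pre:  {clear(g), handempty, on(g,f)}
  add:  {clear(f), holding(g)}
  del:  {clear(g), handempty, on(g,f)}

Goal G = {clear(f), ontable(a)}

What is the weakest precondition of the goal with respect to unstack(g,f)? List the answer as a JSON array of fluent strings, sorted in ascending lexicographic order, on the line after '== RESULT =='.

Regress:
  G ∩ del = {}  (empty — regression defined)
  G \ add = {clear(f), ontable(a)} \ {clear(f), holding(g)} = {ontable(a)}
  ∪ pre   = {ontable(a)} ∪ {clear(g), handempty, on(g,f)}
          = {clear(g), handempty, on(g,f), ontable(a)}

== RESULT ==
["clear(g)", "handempty", "on(g,f)", "ontable(a)"]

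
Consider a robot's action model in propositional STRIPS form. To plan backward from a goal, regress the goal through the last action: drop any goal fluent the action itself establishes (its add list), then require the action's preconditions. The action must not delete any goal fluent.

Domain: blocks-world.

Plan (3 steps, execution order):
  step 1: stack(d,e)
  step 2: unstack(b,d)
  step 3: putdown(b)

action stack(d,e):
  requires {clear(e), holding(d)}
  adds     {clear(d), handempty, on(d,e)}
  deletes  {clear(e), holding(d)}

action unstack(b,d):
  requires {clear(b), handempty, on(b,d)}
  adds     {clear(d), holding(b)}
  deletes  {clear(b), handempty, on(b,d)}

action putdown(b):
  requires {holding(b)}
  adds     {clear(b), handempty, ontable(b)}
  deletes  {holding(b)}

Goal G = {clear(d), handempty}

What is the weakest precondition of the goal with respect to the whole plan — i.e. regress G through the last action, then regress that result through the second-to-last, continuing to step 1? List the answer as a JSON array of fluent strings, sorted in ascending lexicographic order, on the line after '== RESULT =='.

Work backward from the goal:
  through step 3 (putdown(b)): drop {handempty}, keep {clear(d)}, require {holding(b)}
    → {clear(d), holding(b)}
  through step 2 (unstack(b,d)): drop {clear(d), holding(b)}, keep {}, require {clear(b), handempty, on(b,d)}
    → {clear(b), handempty, on(b,d)}
  through step 1 (stack(d,e)): drop {handempty}, keep {clear(b), on(b,d)}, require {clear(e), holding(d)}
    → {clear(b), clear(e), holding(d), on(b,d)}

== RESULT ==
["clear(b)", "clear(e)", "holding(d)", "on(b,d)"]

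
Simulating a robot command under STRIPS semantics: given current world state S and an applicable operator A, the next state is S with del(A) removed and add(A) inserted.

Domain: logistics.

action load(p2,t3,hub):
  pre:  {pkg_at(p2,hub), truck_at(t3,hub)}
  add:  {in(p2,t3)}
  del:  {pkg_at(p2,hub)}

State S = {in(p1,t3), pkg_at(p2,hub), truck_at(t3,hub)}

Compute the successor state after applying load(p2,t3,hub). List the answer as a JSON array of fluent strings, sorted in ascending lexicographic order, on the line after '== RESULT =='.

Progress:
  pre ⊆ S: {pkg_at(p2,hub), truck_at(t3,hub)} ⊆ S  — applicable
  S \ del = {in(p1,t3), truck_at(t3,hub)}
  ∪ add   = {in(p1,t3), in(p2,t3), truck_at(t3,hub)}

== RESULT ==
["in(p1,t3)", "in(p2,t3)", "truck_at(t3,hub)"]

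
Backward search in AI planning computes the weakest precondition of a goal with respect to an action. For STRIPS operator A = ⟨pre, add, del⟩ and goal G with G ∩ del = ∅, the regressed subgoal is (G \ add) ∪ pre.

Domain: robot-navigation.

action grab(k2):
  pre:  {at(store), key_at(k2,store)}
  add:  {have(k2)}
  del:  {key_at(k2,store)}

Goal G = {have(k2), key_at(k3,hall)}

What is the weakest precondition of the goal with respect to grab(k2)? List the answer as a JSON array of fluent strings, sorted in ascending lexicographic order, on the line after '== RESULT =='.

Regress:
  G ∩ del = {}  (empty — regression defined)
  G \ add = {have(k2), key_at(k3,hall)} \ {have(k2)} = {key_at(k3,hall)}
  ∪ pre   = {key_at(k3,hall)} ∪ {at(store), key_at(k2,store)}
          = {at(store), key_at(k2,store), key_at(k3,hall)}

== RESULT ==
["at(store)", "key_at(k2,store)", "key_at(k3,hall)"]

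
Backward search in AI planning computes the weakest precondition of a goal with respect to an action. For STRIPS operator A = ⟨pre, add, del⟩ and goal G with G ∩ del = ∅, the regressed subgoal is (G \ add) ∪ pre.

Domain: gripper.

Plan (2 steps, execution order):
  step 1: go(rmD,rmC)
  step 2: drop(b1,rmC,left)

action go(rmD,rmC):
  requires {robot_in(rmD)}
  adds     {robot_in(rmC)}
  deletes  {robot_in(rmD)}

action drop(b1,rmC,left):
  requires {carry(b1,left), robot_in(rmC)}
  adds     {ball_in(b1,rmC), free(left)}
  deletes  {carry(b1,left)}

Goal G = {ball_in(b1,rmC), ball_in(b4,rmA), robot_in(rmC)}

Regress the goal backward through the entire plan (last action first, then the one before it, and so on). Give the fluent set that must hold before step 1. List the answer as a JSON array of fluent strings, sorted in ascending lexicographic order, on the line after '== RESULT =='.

Regress step by step:
  through step 2 (drop(b1,rmC,left)): drop {ball_in(b1,rmC)}, keep {ball_in(b4,rmA), robot_in(rmC)}, require {carry(b1,left), robot_in(rmC)}
    → {ball_in(b4,rmA), carry(b1,left), robot_in(rmC)}
  through step 1 (go(rmD,rmC)): drop {robot_in(rmC)}, keep {ball_in(b4,rmA), carry(b1,left)}, require {robot_in(rmD)}
    → {ball_in(b4,rmA), carry(b1,left), robot_in(rmD)}

== RESULT ==
["ball_in(b4,rmA)", "carry(b1,left)", "robot_in(rmD)"]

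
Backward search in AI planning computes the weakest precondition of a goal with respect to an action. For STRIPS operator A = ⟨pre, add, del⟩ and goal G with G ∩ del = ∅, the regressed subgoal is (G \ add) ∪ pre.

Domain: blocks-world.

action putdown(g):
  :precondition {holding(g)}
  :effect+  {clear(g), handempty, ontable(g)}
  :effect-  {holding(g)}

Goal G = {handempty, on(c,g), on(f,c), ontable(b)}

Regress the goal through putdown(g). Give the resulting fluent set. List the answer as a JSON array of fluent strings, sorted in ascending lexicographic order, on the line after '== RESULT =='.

Regress:
  G ∩ del = {}  (empty — regression defined)
  G \ add = {handempty, on(c,g), on(f,c), ontable(b)} \ {clear(g), handempty, ontable(g)} = {on(c,g), on(f,c), ontable(b)}
  ∪ pre   = {on(c,g), on(f,c), ontable(b)} ∪ {holding(g)}
          = {holding(g), on(c,g), on(f,c), ontable(b)}

== RESULT ==
["holding(g)", "on(c,g)", "on(f,c)", "ontable(b)"]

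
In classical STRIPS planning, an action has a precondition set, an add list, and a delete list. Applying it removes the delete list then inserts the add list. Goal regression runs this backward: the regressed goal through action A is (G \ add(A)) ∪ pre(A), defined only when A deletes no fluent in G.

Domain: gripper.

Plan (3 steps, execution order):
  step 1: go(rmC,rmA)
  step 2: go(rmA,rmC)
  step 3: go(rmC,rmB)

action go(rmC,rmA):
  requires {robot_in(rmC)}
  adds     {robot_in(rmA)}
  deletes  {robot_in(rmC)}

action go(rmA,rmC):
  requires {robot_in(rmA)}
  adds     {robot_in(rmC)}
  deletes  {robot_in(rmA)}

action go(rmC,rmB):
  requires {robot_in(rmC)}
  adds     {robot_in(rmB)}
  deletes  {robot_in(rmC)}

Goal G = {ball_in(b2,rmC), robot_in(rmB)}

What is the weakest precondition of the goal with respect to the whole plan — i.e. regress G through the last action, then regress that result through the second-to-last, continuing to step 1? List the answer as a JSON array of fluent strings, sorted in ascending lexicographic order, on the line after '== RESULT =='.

Work backward from the goal:
  through step 3 (go(rmC,rmB)): drop {robot_in(rmB)}, keep {ball_in(b2,rmC)}, require {robot_in(rmC)}
    → {ball_in(b2,rmC), robot_in(rmC)}
  through step 2 (go(rmA,rmC)): drop {robot_in(rmC)}, keep {ball_in(b2,rmC)}, require {robot_in(rmA)}
    → {ball_in(b2,rmC), robot_in(rmA)}
  through step 1 (go(rmC,rmA)): drop {robot_in(rmA)}, keep {ball_in(b2,rmC)}, require {robot_in(rmC)}
    → {ball_in(b2,rmC), robot_in(rmC)}

== RESULT ==
["ball_in(b2,rmC)", "robot_in(rmC)"]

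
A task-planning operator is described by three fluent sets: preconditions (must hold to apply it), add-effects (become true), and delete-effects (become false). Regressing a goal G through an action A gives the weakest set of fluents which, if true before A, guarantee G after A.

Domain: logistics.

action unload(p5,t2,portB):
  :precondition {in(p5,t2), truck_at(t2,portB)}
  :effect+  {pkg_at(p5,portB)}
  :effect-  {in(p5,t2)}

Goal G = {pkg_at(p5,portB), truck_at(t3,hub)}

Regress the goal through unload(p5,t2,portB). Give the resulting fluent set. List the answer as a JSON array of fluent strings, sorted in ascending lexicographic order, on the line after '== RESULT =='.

Compute (G \ add) ∪ pre:
  G ∩ del = {}  (empty — regression defined)
  G \ add = {pkg_at(p5,portB), truck_at(t3,hub)} \ {pkg_at(p5,portB)} = {truck_at(t3,hub)}
  ∪ pre   = {truck_at(t3,hub)} ∪ {in(p5,t2), truck_at(t2,portB)}
          = {in(p5,t2), truck_at(t2,portB), truck_at(t3,hub)}

== RESULT ==
["in(p5,t2)", "truck_at(t2,portB)", "truck_at(t3,hub)"]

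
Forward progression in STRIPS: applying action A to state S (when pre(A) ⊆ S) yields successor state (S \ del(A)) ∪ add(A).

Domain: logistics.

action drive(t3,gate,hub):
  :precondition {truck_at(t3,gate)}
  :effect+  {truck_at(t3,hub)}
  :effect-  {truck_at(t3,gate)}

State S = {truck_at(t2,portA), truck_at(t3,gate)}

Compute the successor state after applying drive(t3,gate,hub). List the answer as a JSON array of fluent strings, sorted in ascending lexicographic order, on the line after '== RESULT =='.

Compute (S \ del) ∪ add:
  pre ⊆ S: {truck_at(t3,gate)} ⊆ S  — applicable
  S \ del = {truck_at(t2,portA)}
  ∪ add   = {truck_at(t2,portA), truck_at(t3,hub)}

== RESULT ==
["truck_at(t2,portA)", "truck_at(t3,hub)"]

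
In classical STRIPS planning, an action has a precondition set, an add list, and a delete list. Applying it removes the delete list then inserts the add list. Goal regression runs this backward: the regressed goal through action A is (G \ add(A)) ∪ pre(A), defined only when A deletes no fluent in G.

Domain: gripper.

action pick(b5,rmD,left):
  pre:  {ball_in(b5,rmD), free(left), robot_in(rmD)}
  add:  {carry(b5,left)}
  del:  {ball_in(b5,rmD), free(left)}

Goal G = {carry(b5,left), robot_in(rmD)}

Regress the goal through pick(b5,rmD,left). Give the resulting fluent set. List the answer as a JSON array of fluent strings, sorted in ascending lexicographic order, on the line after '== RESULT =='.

Compute (G \ add) ∪ pre:
  G ∩ del = {}  (empty — regression defined)
  G \ add = {carry(b5,left), robot_in(rmD)} \ {carry(b5,left)} = {robot_in(rmD)}
  ∪ pre   = {robot_in(rmD)} ∪ {ball_in(b5,rmD), free(left), robot_in(rmD)}
          = {ball_in(b5,rmD), free(left), robot_in(rmD)}

== RESULT ==
["ball_in(b5,rmD)", "free(left)", "robot_in(rmD)"]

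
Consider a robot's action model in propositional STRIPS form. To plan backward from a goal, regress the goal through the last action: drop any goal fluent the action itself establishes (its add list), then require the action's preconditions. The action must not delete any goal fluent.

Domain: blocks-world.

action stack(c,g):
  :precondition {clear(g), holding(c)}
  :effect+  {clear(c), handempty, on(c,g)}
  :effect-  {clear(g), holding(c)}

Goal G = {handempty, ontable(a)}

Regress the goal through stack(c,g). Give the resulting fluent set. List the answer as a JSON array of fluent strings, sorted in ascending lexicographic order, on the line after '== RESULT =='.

Regress:
  G ∩ del = {}  (empty — regression defined)
  G \ add = {handempty, ontable(a)} \ {clear(c), handempty, on(c,g)} = {ontable(a)}
  ∪ pre   = {ontable(a)} ∪ {clear(g), holding(c)}
          = {clear(g), holding(c), ontable(a)}

== RESULT ==
["clear(g)", "holding(c)", "ontable(a)"]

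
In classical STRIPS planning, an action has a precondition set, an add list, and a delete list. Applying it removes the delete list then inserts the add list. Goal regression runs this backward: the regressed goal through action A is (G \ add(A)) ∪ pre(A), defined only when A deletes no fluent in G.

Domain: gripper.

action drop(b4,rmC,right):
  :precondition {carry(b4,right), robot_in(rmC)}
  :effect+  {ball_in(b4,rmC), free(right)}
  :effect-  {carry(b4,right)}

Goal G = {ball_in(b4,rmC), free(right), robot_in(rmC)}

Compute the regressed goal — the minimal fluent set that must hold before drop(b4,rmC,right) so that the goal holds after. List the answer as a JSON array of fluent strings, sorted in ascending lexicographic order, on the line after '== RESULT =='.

Compute (G \ add) ∪ pre:
  G ∩ del = {}  (empty — regression defined)
  G \ add = {ball_in(b4,rmC), free(right), robot_in(rmC)} \ {ball_in(b4,rmC), free(right)} = {robot_in(rmC)}
  ∪ pre   = {robot_in(rmC)} ∪ {carry(b4,right), robot_in(rmC)}
          = {carry(b4,right), robot_in(rmC)}

== RESULT ==
["carry(b4,right)", "robot_in(rmC)"]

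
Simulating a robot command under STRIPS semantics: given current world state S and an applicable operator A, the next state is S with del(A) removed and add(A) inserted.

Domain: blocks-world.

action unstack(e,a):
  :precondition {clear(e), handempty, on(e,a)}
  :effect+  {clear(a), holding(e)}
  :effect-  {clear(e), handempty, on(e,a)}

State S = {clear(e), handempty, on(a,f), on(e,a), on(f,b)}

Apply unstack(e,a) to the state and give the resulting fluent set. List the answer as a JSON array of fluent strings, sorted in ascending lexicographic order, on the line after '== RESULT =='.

Progress:
  pre ⊆ S: {clear(e), handempty, on(e,a)} ⊆ S  — applicable
  S \ del = {on(a,f), on(f,b)}
  ∪ add   = {clear(a), holding(e), on(a,f), on(f,b)}

== RESULT ==
["clear(a)", "holding(e)", "on(a,f)", "on(f,b)"]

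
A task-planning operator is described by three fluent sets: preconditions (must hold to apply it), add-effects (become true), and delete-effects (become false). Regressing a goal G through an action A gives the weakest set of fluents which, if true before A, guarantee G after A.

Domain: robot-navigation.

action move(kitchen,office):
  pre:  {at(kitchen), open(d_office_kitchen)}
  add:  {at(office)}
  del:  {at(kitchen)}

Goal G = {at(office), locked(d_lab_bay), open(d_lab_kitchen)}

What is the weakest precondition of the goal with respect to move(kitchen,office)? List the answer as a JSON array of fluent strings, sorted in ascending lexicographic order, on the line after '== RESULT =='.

Regress:
  G ∩ del = {}  (empty — regression defined)
  G \ add = {at(office), locked(d_lab_bay), open(d_lab_kitchen)} \ {at(office)} = {locked(d_lab_bay), open(d_lab_kitchen)}
  ∪ pre   = {locked(d_lab_bay), open(d_lab_kitchen)} ∪ {at(kitchen), open(d_office_kitchen)}
          = {at(kitchen), locked(d_lab_bay), open(d_lab_kitchen), open(d_office_kitchen)}

== RESULT ==
["at(kitchen)", "locked(d_lab_bay)", "open(d_lab_kitchen)", "open(d_office_kitchen)"]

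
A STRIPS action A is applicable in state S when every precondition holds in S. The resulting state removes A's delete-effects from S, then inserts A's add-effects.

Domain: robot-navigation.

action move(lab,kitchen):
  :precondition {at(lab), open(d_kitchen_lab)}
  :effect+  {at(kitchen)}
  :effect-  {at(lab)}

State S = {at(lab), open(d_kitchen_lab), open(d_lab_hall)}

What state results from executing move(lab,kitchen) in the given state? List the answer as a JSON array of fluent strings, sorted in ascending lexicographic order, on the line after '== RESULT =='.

Progress:
  pre ⊆ S: {at(lab), open(d_kitchen_lab)} ⊆ S  — applicable
  S \ del = {open(d_kitchen_lab), open(d_lab_hall)}
  ∪ add   = {at(kitchen), open(d_kitchen_lab), open(d_lab_hall)}

== RESULT ==
["at(kitchen)", "open(d_kitchen_lab)", "open(d_lab_hall)"]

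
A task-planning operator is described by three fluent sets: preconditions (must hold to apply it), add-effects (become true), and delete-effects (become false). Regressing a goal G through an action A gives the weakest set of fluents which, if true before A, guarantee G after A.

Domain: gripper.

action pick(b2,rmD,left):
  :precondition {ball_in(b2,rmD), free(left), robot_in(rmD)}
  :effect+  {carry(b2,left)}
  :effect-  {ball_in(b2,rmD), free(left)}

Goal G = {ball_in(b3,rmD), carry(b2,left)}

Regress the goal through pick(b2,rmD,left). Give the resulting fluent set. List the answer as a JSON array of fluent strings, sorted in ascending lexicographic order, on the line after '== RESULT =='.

Compute (G \ add) ∪ pre:
  G ∩ del = {}  (empty — regression defined)
  G \ add = {ball_in(b3,rmD), carry(b2,left)} \ {carry(b2,left)} = {ball_in(b3,rmD)}
  ∪ pre   = {ball_in(b3,rmD)} ∪ {ball_in(b2,rmD), free(left), robot_in(rmD)}
          = {ball_in(b2,rmD), ball_in(b3,rmD), free(left), robot_in(rmD)}

== RESULT ==
["ball_in(b2,rmD)", "ball_in(b3,rmD)", "free(left)", "robot_in(rmD)"]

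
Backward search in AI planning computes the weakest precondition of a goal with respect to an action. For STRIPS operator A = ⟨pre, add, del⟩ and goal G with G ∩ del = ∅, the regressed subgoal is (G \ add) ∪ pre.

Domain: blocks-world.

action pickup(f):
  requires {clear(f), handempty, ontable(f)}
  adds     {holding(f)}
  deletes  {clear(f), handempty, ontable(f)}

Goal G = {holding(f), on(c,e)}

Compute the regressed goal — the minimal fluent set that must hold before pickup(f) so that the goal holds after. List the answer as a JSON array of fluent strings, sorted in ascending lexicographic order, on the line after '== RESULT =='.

Regress:
  G ∩ del = {}  (empty — regression defined)
  G \ add = {holding(f), on(c,e)} \ {holding(f)} = {on(c,e)}
  ∪ pre   = {on(c,e)} ∪ {clear(f), handempty, ontable(f)}
          = {clear(f), handempty, on(c,e), ontable(f)}

== RESULT ==
["clear(f)", "handempty", "on(c,e)", "ontable(f)"]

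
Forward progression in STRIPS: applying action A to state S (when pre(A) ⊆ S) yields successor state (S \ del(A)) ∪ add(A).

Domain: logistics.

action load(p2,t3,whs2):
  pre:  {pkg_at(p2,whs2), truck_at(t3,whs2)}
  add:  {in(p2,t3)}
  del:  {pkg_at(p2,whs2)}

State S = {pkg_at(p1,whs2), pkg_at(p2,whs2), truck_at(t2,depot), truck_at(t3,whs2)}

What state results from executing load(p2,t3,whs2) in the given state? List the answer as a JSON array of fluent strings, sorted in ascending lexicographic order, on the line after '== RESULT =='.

Compute (S \ del) ∪ add:
  pre ⊆ S: {pkg_at(p2,whs2), truck_at(t3,whs2)} ⊆ S  — applicable
  S \ del = {pkg_at(p1,whs2), truck_at(t2,depot), truck_at(t3,whs2)}
  ∪ add   = {in(p2,t3), pkg_at(p1,whs2), truck_at(t2,depot), truck_at(t3,whs2)}

== RESULT ==
["in(p2,t3)", "pkg_at(p1,whs2)", "truck_at(t2,depot)", "truck_at(t3,whs2)"]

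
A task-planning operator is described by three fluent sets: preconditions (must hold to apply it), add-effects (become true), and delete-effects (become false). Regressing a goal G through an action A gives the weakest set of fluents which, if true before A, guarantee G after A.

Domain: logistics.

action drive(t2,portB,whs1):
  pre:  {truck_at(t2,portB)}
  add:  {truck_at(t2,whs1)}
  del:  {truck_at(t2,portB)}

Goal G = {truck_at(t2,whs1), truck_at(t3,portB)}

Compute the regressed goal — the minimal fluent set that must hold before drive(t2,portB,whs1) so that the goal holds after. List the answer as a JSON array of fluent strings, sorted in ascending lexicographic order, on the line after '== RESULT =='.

Compute (G \ add) ∪ pre:
  G ∩ del = {}  (empty — regression defined)
  G \ add = {truck_at(t2,whs1), truck_at(t3,portB)} \ {truck_at(t2,whs1)} = {truck_at(t3,portB)}
  ∪ pre   = {truck_at(t3,portB)} ∪ {truck_at(t2,portB)}
          = {truck_at(t2,portB), truck_at(t3,portB)}

== RESULT ==
["truck_at(t2,portB)", "truck_at(t3,portB)"]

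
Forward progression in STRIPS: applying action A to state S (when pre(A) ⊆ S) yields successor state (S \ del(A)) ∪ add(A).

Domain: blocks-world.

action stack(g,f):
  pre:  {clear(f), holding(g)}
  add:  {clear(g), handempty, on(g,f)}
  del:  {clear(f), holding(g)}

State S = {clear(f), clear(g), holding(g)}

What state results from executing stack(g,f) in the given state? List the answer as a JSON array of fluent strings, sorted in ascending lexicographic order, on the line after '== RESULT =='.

Progress:
  pre ⊆ S: {clear(f), holding(g)} ⊆ S  — applicable
  S \ del = {clear(g)}
  ∪ add   = {clear(g), handempty, on(g,f)}

== RESULT ==
["clear(g)", "handempty", "on(g,f)"]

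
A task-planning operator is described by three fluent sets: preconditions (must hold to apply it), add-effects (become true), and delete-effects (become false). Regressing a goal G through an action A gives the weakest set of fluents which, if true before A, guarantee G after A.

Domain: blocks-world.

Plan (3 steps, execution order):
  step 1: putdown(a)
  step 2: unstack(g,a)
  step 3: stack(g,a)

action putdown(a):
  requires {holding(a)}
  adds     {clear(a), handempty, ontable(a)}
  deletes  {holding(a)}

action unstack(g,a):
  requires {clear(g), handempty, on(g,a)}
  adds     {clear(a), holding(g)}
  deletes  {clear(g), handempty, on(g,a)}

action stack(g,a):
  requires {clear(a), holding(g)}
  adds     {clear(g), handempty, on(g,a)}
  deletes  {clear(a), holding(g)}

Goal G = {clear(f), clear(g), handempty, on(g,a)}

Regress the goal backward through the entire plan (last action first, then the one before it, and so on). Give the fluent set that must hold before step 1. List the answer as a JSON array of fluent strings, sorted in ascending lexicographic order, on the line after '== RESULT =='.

Work backward from the goal:
  through step 3 (stack(g,a)): drop {clear(g), handempty, on(g,a)}, keep {clear(f)}, require {clear(a), holding(g)}
    → {clear(a), clear(f), holding(g)}
  through step 2 (unstack(g,a)): drop {clear(a), holding(g)}, keep {clear(f)}, require {clear(g), handempty, on(g,a)}
    → {clear(f), clear(g), handempty, on(g,a)}
  through step 1 (putdown(a)): drop {handempty}, keep {clear(f), clear(g), on(g,a)}, require {holding(a)}
    → {clear(f), clear(g), holding(a), on(g,a)}

== RESULT ==
["clear(f)", "clear(g)", "holding(a)", "on(g,a)"]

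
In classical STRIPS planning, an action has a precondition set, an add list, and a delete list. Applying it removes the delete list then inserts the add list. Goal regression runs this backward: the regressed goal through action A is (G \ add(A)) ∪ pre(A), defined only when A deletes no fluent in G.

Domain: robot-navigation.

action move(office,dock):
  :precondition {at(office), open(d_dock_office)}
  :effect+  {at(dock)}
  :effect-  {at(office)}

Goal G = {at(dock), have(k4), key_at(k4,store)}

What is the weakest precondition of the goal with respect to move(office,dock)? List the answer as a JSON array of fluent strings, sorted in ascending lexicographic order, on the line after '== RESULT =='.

Compute (G \ add) ∪ pre:
  G ∩ del = {}  (empty — regression defined)
  G \ add = {at(dock), have(k4), key_at(k4,store)} \ {at(dock)} = {have(k4), key_at(k4,store)}
  ∪ pre   = {have(k4), key_at(k4,store)} ∪ {at(office), open(d_dock_office)}
          = {at(office), have(k4), key_at(k4,store), open(d_dock_office)}

== RESULT ==
["at(office)", "have(k4)", "key_at(k4,store)", "open(d_dock_office)"]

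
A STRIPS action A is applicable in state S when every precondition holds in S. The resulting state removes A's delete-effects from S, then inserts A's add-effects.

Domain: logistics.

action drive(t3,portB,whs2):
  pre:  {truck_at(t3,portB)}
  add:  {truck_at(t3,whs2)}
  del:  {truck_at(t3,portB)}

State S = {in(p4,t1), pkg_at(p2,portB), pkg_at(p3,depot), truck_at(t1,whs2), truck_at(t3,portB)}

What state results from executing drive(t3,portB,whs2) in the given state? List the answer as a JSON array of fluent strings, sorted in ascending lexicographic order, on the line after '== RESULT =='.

Compute (S \ del) ∪ add:
  pre ⊆ S: {truck_at(t3,portB)} ⊆ S  — applicable
  S \ del = {in(p4,t1), pkg_at(p2,portB), pkg_at(p3,depot), truck_at(t1,whs2)}
  ∪ add   = {in(p4,t1), pkg_at(p2,portB), pkg_at(p3,depot), truck_at(t1,whs2), truck_at(t3,whs2)}

== RESULT ==
["in(p4,t1)", "pkg_at(p2,portB)", "pkg_at(p3,depot)", "truck_at(t1,whs2)", "truck_at(t3,whs2)"]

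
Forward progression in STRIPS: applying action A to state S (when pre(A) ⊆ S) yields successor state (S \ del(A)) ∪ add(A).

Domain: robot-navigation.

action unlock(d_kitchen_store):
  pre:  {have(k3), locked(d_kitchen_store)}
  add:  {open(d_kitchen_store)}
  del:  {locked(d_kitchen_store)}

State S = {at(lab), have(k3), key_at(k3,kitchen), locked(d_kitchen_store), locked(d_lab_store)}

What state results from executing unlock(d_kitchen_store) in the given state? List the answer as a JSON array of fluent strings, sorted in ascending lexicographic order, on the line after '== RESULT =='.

Progress:
  pre ⊆ S: {have(k3), locked(d_kitchen_store)} ⊆ S  — applicable
  S \ del = {at(lab), have(k3), key_at(k3,kitchen), locked(d_lab_store)}
  ∪ add   = {at(lab), have(k3), key_at(k3,kitchen), locked(d_lab_store), open(d_kitchen_store)}

== RESULT ==
["at(lab)", "have(k3)", "key_at(k3,kitchen)", "locked(d_lab_store)", "open(d_kitchen_store)"]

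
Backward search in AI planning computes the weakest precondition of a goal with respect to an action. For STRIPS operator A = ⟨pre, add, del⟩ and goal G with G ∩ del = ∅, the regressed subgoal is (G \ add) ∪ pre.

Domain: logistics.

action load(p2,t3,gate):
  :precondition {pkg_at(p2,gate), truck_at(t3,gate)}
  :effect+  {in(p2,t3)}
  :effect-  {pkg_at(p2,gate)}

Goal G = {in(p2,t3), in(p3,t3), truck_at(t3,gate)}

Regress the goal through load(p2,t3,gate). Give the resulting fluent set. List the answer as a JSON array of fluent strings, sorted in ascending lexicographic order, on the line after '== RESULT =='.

Regress:
  G ∩ del = {}  (empty — regression defined)
  G \ add = {in(p2,t3), in(p3,t3), truck_at(t3,gate)} \ {in(p2,t3)} = {in(p3,t3), truck_at(t3,gate)}
  ∪ pre   = {in(p3,t3), truck_at(t3,gate)} ∪ {pkg_at(p2,gate), truck_at(t3,gate)}
          = {in(p3,t3), pkg_at(p2,gate), truck_at(t3,gate)}

== RESULT ==
["in(p3,t3)", "pkg_at(p2,gate)", "truck_at(t3,gate)"]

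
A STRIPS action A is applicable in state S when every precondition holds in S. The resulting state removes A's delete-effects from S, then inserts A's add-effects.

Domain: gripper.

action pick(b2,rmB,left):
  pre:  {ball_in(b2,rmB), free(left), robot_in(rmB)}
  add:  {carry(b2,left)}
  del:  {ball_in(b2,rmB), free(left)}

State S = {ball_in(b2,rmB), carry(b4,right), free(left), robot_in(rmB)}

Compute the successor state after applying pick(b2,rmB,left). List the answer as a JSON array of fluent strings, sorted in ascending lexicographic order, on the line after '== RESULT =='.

Compute (S \ del) ∪ add:
  pre ⊆ S: {ball_in(b2,rmB), free(left), robot_in(rmB)} ⊆ S  — applicable
  S \ del = {carry(b4,right), robot_in(rmB)}
  ∪ add   = {carry(b2,left), carry(b4,right), robot_in(rmB)}

== RESULT ==
["carry(b2,left)", "carry(b4,right)", "robot_in(rmB)"]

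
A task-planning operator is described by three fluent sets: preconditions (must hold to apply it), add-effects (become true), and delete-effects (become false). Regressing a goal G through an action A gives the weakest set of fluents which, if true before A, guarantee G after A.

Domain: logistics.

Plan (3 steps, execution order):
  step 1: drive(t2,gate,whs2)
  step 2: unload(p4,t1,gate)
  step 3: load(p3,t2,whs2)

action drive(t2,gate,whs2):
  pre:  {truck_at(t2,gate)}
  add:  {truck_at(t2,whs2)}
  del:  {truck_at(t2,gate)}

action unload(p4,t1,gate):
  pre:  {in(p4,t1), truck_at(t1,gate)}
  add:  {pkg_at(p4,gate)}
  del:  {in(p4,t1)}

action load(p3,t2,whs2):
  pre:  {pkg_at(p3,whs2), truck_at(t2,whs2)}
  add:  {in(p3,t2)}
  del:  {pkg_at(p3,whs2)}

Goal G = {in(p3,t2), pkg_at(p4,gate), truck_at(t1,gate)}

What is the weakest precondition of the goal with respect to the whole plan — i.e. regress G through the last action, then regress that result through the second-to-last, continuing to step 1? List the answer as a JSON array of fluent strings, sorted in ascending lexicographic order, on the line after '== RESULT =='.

Regress step by step:
  through step 3 (load(p3,t2,whs2)): drop {in(p3,t2)}, keep {pkg_at(p4,gate), truck_at(t1,gate)}, require {pkg_at(p3,whs2), truck_at(t2,whs2)}
    → {pkg_at(p3,whs2), pkg_at(p4,gate), truck_at(t1,gate), truck_at(t2,whs2)}
  through step 2 (unload(p4,t1,gate)): drop {pkg_at(p4,gate)}, keep {pkg_at(p3,whs2), truck_at(t1,gate), truck_at(t2,whs2)}, require {in(p4,t1), truck_at(t1,gate)}
    → {in(p4,t1), pkg_at(p3,whs2), truck_at(t1,gate), truck_at(t2,whs2)}
  through step 1 (drive(t2,gate,whs2)): drop {truck_at(t2,whs2)}, keep {in(p4,t1), pkg_at(p3,whs2), truck_at(t1,gate)}, require {truck_at(t2,gate)}
    → {in(p4,t1), pkg_at(p3,whs2), truck_at(t1,gate), truck_at(t2,gate)}

== RESULT ==
["in(p4,t1)", "pkg_at(p3,whs2)", "truck_at(t1,gate)", "truck_at(t2,gate)"]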